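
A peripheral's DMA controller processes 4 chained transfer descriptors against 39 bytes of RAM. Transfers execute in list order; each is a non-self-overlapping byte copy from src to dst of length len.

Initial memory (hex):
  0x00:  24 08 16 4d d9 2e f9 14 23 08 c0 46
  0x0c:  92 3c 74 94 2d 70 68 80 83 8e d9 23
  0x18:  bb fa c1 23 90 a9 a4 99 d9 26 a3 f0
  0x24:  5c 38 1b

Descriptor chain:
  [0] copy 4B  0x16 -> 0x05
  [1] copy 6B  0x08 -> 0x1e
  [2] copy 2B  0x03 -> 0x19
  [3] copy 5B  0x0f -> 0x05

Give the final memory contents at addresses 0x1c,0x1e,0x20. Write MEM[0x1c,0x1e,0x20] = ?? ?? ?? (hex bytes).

[0] 0x16->0x05 len=4 : d9 23 bb fa
[1] 0x08->0x1e len=6 : fa 08 c0 46 92 3c
[2] 0x03->0x19 len=2 : 4d d9
[3] 0x0f->0x05 len=5 : 94 2d 70 68 80
query mem[0x1c]=0x90, mem[0x1e]=0xfa, mem[0x20]=0xc0

MEM[0x1c,0x1e,0x20] = 90 fa c0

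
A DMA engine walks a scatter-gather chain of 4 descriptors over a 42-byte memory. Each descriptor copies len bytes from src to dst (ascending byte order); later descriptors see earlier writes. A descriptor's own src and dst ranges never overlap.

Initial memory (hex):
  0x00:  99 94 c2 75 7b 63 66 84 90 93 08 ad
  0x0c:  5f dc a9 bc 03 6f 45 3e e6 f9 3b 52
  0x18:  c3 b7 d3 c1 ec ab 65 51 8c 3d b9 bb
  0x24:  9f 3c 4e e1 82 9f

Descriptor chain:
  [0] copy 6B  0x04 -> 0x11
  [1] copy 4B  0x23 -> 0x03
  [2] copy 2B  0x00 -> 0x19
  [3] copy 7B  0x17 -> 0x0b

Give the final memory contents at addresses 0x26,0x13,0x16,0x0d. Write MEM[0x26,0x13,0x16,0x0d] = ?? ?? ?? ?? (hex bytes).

MEM[0x26,0x13,0x16,0x0d] = 4e 66 93 99

D0: mem[0x11..0x16] <- [7b 63 66 84 90 93]
D1: mem[0x03..0x06] <- [bb 9f 3c 4e]
D2: mem[0x19..0x1a] <- [99 94]
D3: mem[0x0b..0x11] <- [52 c3 99 94 c1 ec ab]
query mem[0x26]=0x4e, mem[0x13]=0x66, mem[0x16]=0x93, mem[0x0d]=0x99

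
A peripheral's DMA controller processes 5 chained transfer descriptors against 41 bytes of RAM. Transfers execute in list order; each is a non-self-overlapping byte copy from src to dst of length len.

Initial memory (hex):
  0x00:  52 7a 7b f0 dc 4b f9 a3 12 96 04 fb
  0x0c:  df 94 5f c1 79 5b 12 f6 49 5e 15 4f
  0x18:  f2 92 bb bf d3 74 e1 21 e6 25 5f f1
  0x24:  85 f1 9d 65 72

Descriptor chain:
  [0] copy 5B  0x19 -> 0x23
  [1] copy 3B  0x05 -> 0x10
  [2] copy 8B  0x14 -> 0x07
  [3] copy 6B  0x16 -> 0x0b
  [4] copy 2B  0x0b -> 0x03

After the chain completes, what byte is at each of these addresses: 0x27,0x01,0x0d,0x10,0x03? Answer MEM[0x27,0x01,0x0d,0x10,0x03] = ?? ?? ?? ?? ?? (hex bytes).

#0 dst[0x23+5] := {0x92,0xbb,0xbf,0xd3,0x74}
#1 dst[0x10+3] := {0x4b,0xf9,0xa3}
#2 dst[0x07+8] := {0x49,0x5e,0x15,0x4f,0xf2,0x92,0xbb,0xbf}
#3 dst[0x0b+6] := {0x15,0x4f,0xf2,0x92,0xbb,0xbf}
#4 dst[0x03+2] := {0x15,0x4f}
query mem[0x27]=0x74, mem[0x01]=0x7a, mem[0x0d]=0xf2, mem[0x10]=0xbf, mem[0x03]=0x15

MEM[0x27,0x01,0x0d,0x10,0x03] = 74 7a f2 bf 15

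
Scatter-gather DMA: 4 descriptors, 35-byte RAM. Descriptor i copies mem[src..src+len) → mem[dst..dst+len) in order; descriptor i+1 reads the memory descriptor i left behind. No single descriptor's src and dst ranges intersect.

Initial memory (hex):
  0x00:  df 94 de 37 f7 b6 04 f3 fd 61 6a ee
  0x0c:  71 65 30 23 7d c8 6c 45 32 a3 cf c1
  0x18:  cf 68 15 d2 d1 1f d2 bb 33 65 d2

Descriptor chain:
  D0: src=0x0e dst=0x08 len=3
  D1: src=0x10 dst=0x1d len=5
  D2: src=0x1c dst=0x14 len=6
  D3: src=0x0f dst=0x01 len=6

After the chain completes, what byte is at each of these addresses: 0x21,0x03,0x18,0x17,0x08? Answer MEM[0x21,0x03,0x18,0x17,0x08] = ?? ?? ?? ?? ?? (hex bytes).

MEM[0x21,0x03,0x18,0x17,0x08] = 32 c8 45 6c 30

D0: mem[0x08..0x0a] <- [30 23 7d]
D1: mem[0x1d..0x21] <- [7d c8 6c 45 32]
D2: mem[0x14..0x19] <- [d1 7d c8 6c 45 32]
D3: mem[0x01..0x06] <- [23 7d c8 6c 45 d1]
query mem[0x21]=0x32, mem[0x03]=0xc8, mem[0x18]=0x45, mem[0x17]=0x6c, mem[0x08]=0x30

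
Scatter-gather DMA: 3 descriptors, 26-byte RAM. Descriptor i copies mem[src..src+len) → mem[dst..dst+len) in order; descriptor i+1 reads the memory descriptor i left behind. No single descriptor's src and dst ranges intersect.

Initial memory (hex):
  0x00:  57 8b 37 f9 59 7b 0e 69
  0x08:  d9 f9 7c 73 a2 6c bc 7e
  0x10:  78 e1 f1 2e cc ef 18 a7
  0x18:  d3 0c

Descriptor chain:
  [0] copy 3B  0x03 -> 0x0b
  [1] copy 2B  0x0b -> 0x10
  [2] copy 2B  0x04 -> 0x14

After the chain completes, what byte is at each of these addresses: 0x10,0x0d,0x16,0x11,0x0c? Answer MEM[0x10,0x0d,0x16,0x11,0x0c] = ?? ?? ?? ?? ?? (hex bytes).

#0 dst[0x0b+3] := {0xf9,0x59,0x7b}
#1 dst[0x10+2] := {0xf9,0x59}
#2 dst[0x14+2] := {0x59,0x7b}
query mem[0x10]=0xf9, mem[0x0d]=0x7b, mem[0x16]=0x18, mem[0x11]=0x59, mem[0x0c]=0x59

MEM[0x10,0x0d,0x16,0x11,0x0c] = f9 7b 18 59 59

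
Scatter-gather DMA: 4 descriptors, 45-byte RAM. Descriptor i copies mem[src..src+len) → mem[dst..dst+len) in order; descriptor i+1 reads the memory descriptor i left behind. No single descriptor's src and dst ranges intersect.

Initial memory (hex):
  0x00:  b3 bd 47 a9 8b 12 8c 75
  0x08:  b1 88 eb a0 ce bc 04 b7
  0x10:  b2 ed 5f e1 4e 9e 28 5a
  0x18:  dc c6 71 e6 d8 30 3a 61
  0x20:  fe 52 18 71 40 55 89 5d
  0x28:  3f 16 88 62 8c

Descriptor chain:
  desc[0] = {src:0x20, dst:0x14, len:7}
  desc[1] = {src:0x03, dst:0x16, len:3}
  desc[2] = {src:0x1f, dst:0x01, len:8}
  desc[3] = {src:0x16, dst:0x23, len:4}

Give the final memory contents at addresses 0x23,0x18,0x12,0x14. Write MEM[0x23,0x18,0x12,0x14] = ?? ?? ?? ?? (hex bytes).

#0 dst[0x14+7] := {0xfe,0x52,0x18,0x71,0x40,0x55,0x89}
#1 dst[0x16+3] := {0xa9,0x8b,0x12}
#2 dst[0x01+8] := {0x61,0xfe,0x52,0x18,0x71,0x40,0x55,0x89}
#3 dst[0x23+4] := {0xa9,0x8b,0x12,0x55}
query mem[0x23]=0xa9, mem[0x18]=0x12, mem[0x12]=0x5f, mem[0x14]=0xfe

MEM[0x23,0x18,0x12,0x14] = a9 12 5f fe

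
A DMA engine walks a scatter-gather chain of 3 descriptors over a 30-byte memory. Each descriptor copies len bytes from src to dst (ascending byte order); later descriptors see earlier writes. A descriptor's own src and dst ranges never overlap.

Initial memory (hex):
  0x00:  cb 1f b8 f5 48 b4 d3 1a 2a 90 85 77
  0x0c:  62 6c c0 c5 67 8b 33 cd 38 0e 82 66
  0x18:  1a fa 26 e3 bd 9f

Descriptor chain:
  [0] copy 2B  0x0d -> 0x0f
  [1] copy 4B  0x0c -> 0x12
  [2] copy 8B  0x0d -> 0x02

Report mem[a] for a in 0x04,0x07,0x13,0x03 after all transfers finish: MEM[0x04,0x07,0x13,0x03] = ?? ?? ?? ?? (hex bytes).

MEM[0x04,0x07,0x13,0x03] = 6c 62 6c c0

D0: mem[0x0f..0x10] <- [6c c0]
D1: mem[0x12..0x15] <- [62 6c c0 6c]
D2: mem[0x02..0x09] <- [6c c0 6c c0 8b 62 6c c0]
query mem[0x04]=0x6c, mem[0x07]=0x62, mem[0x13]=0x6c, mem[0x03]=0xc0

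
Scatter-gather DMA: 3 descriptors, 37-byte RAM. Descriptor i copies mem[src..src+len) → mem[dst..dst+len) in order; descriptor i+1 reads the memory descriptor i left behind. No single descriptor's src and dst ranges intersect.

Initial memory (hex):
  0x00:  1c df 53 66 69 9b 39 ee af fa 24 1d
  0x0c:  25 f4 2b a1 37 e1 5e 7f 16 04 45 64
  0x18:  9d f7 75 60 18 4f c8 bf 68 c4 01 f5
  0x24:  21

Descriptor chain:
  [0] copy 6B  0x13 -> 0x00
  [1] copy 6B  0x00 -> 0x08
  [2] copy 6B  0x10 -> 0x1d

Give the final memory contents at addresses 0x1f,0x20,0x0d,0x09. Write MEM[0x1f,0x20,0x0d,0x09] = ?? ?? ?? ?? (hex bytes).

MEM[0x1f,0x20,0x0d,0x09] = 5e 7f 9d 16

[0] 0x13->0x00 len=6 : 7f 16 04 45 64 9d
[1] 0x00->0x08 len=6 : 7f 16 04 45 64 9d
[2] 0x10->0x1d len=6 : 37 e1 5e 7f 16 04
query mem[0x1f]=0x5e, mem[0x20]=0x7f, mem[0x0d]=0x9d, mem[0x09]=0x16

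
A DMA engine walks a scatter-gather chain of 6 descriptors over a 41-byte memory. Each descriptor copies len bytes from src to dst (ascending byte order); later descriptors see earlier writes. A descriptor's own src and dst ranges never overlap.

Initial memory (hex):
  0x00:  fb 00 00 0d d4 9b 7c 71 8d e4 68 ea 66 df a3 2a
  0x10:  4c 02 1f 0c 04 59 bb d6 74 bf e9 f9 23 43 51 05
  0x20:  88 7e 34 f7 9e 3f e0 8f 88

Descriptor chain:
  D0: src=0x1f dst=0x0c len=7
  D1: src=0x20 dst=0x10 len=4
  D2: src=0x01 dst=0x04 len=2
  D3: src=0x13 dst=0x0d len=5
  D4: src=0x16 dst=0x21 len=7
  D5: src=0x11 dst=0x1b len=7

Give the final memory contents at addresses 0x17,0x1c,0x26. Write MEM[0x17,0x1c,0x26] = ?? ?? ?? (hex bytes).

MEM[0x17,0x1c,0x26] = d6 34 f9

D0: mem[0x0c..0x12] <- [05 88 7e 34 f7 9e 3f]
D1: mem[0x10..0x13] <- [88 7e 34 f7]
D2: mem[0x04..0x05] <- [00 00]
D3: mem[0x0d..0x11] <- [f7 04 59 bb d6]
D4: mem[0x21..0x27] <- [bb d6 74 bf e9 f9 23]
D5: mem[0x1b..0x21] <- [d6 34 f7 04 59 bb d6]
query mem[0x17]=0xd6, mem[0x1c]=0x34, mem[0x26]=0xf9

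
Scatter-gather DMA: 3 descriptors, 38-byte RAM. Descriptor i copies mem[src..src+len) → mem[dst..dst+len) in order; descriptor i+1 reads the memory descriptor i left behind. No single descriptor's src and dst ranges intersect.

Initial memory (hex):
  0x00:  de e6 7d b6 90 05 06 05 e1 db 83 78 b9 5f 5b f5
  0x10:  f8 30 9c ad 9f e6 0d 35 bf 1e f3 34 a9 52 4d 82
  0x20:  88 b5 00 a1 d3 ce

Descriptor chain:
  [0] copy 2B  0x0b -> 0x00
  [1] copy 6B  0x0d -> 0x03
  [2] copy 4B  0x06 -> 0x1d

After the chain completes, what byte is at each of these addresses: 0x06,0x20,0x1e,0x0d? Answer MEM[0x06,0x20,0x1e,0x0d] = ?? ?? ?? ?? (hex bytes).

MEM[0x06,0x20,0x1e,0x0d] = f8 db 30 5f

  after D0: wrote 2B at 0x00 = 78b9
  after D1: wrote 6B at 0x03 = 5f5bf5f8309c
  after D2: wrote 4B at 0x1d = f8309cdb
query mem[0x06]=0xf8, mem[0x20]=0xdb, mem[0x1e]=0x30, mem[0x0d]=0x5f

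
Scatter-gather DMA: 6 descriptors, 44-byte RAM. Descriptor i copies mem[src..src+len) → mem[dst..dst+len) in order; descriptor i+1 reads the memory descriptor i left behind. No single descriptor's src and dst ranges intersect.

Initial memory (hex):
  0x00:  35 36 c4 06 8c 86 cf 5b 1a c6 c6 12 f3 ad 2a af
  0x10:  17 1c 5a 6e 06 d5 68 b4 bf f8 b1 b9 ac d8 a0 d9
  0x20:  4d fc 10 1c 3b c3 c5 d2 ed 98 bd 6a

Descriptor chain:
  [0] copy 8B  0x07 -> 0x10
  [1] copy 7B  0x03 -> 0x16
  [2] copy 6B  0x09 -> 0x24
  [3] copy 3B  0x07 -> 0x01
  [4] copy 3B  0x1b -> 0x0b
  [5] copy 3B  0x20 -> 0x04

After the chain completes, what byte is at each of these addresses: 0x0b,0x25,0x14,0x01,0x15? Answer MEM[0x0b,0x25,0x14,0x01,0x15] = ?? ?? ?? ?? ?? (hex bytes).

#0 dst[0x10+8] := {0x5b,0x1a,0xc6,0xc6,0x12,0xf3,0xad,0x2a}
#1 dst[0x16+7] := {0x06,0x8c,0x86,0xcf,0x5b,0x1a,0xc6}
#2 dst[0x24+6] := {0xc6,0xc6,0x12,0xf3,0xad,0x2a}
#3 dst[0x01+3] := {0x5b,0x1a,0xc6}
#4 dst[0x0b+3] := {0x1a,0xc6,0xd8}
#5 dst[0x04+3] := {0x4d,0xfc,0x10}
query mem[0x0b]=0x1a, mem[0x25]=0xc6, mem[0x14]=0x12, mem[0x01]=0x5b, mem[0x15]=0xf3

MEM[0x0b,0x25,0x14,0x01,0x15] = 1a c6 12 5b f3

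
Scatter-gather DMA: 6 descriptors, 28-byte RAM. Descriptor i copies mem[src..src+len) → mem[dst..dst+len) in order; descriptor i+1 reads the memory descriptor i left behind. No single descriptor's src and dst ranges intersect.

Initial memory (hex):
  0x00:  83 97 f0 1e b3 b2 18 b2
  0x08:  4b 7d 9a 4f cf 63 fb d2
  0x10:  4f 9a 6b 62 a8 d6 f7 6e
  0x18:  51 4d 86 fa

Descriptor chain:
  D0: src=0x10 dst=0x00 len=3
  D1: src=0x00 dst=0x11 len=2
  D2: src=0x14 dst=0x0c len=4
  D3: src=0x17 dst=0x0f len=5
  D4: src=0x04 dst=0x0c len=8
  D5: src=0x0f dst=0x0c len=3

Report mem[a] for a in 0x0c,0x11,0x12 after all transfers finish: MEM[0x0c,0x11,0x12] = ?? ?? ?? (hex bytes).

[0] 0x10->0x00 len=3 : 4f 9a 6b
[1] 0x00->0x11 len=2 : 4f 9a
[2] 0x14->0x0c len=4 : a8 d6 f7 6e
[3] 0x17->0x0f len=5 : 6e 51 4d 86 fa
[4] 0x04->0x0c len=8 : b3 b2 18 b2 4b 7d 9a 4f
[5] 0x0f->0x0c len=3 : b2 4b 7d
query mem[0x0c]=0xb2, mem[0x11]=0x7d, mem[0x12]=0x9a

MEM[0x0c,0x11,0x12] = b2 7d 9a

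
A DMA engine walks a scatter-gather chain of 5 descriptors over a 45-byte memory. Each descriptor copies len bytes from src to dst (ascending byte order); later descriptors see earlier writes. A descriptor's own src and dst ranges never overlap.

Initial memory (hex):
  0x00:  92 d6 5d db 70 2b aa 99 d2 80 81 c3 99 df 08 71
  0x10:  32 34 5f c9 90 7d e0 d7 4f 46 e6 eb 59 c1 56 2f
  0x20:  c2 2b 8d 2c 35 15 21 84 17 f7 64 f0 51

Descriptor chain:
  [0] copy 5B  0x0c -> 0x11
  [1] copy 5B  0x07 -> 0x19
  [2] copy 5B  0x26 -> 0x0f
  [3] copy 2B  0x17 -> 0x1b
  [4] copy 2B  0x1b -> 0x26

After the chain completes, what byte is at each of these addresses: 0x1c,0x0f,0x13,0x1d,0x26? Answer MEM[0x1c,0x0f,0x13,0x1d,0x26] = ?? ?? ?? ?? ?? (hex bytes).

MEM[0x1c,0x0f,0x13,0x1d,0x26] = 4f 21 64 c3 d7

  after D0: wrote 5B at 0x11 = 99df087132
  after D1: wrote 5B at 0x19 = 99d28081c3
  after D2: wrote 5B at 0x0f = 218417f764
  after D3: wrote 2B at 0x1b = d74f
  after D4: wrote 2B at 0x26 = d74f
query mem[0x1c]=0x4f, mem[0x0f]=0x21, mem[0x13]=0x64, mem[0x1d]=0xc3, mem[0x26]=0xd7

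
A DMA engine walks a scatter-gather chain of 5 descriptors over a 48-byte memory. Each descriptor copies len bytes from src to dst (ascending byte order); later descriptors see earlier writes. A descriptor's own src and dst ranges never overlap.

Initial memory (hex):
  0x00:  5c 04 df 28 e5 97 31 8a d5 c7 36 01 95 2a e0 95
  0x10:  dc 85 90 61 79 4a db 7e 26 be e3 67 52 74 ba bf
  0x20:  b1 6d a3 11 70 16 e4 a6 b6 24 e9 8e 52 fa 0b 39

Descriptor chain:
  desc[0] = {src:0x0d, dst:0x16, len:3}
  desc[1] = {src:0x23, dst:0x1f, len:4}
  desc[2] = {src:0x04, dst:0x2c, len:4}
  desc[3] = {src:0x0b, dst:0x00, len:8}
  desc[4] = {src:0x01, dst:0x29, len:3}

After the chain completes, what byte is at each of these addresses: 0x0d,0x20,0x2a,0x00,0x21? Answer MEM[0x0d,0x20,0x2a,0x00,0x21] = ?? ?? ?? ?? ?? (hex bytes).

MEM[0x0d,0x20,0x2a,0x00,0x21] = 2a 70 2a 01 16

D0: mem[0x16..0x18] <- [2a e0 95]
D1: mem[0x1f..0x22] <- [11 70 16 e4]
D2: mem[0x2c..0x2f] <- [e5 97 31 8a]
D3: mem[0x00..0x07] <- [01 95 2a e0 95 dc 85 90]
D4: mem[0x29..0x2b] <- [95 2a e0]
query mem[0x0d]=0x2a, mem[0x20]=0x70, mem[0x2a]=0x2a, mem[0x00]=0x01, mem[0x21]=0x16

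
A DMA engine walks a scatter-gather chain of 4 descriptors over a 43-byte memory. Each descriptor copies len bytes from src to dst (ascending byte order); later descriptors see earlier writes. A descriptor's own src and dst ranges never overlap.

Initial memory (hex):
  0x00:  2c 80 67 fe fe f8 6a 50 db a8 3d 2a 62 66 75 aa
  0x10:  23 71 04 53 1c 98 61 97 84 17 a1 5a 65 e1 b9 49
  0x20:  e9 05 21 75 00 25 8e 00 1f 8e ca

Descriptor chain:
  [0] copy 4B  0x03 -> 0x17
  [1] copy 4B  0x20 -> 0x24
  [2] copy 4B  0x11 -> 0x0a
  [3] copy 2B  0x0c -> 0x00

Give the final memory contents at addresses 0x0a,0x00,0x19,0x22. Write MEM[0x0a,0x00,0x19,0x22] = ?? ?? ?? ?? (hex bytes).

#0 dst[0x17+4] := {0xfe,0xfe,0xf8,0x6a}
#1 dst[0x24+4] := {0xe9,0x05,0x21,0x75}
#2 dst[0x0a+4] := {0x71,0x04,0x53,0x1c}
#3 dst[0x00+2] := {0x53,0x1c}
query mem[0x0a]=0x71, mem[0x00]=0x53, mem[0x19]=0xf8, mem[0x22]=0x21

MEM[0x0a,0x00,0x19,0x22] = 71 53 f8 21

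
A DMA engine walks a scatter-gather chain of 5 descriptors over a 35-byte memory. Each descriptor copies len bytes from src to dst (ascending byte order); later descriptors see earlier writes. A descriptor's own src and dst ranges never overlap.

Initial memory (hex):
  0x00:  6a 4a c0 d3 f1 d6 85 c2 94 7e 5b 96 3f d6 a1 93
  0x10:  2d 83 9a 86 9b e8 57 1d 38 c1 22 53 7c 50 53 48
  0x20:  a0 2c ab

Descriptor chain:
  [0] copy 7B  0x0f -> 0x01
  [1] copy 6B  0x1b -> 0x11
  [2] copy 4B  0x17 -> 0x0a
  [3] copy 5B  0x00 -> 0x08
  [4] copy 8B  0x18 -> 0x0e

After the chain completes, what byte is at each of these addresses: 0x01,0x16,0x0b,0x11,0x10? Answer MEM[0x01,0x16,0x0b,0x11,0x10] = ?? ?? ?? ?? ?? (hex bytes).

[0] 0x0f->0x01 len=7 : 93 2d 83 9a 86 9b e8
[1] 0x1b->0x11 len=6 : 53 7c 50 53 48 a0
[2] 0x17->0x0a len=4 : 1d 38 c1 22
[3] 0x00->0x08 len=5 : 6a 93 2d 83 9a
[4] 0x18->0x0e len=8 : 38 c1 22 53 7c 50 53 48
query mem[0x01]=0x93, mem[0x16]=0xa0, mem[0x0b]=0x83, mem[0x11]=0x53, mem[0x10]=0x22

MEM[0x01,0x16,0x0b,0x11,0x10] = 93 a0 83 53 22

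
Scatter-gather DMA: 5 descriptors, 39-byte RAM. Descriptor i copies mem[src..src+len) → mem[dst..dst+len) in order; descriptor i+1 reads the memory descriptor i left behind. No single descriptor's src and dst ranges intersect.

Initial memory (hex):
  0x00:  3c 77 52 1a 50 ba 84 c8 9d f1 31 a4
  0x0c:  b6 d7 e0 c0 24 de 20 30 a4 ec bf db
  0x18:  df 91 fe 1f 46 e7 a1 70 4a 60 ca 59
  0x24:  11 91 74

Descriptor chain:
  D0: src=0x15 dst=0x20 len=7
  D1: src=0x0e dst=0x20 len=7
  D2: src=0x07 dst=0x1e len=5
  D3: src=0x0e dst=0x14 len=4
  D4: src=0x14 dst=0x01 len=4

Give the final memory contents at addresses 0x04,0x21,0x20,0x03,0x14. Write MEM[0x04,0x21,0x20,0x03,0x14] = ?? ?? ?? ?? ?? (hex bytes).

D0: mem[0x20..0x26] <- [ec bf db df 91 fe 1f]
D1: mem[0x20..0x26] <- [e0 c0 24 de 20 30 a4]
D2: mem[0x1e..0x22] <- [c8 9d f1 31 a4]
D3: mem[0x14..0x17] <- [e0 c0 24 de]
D4: mem[0x01..0x04] <- [e0 c0 24 de]
query mem[0x04]=0xde, mem[0x21]=0x31, mem[0x20]=0xf1, mem[0x03]=0x24, mem[0x14]=0xe0

MEM[0x04,0x21,0x20,0x03,0x14] = de 31 f1 24 e0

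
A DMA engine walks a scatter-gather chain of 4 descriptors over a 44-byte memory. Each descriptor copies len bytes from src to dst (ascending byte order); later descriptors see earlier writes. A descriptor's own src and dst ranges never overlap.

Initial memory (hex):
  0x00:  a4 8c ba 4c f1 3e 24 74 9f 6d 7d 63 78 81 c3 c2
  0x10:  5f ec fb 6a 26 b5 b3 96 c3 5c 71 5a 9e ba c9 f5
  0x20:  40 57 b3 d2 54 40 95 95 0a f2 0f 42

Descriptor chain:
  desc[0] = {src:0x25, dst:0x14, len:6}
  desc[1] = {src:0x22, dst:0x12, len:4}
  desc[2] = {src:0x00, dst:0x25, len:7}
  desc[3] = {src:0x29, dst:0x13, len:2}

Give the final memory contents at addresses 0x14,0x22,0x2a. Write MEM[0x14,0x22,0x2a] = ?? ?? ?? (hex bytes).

  after D0: wrote 6B at 0x14 = 4095950af20f
  after D1: wrote 4B at 0x12 = b3d25440
  after D2: wrote 7B at 0x25 = a48cba4cf13e24
  after D3: wrote 2B at 0x13 = f13e
query mem[0x14]=0x3e, mem[0x22]=0xb3, mem[0x2a]=0x3e

MEM[0x14,0x22,0x2a] = 3e b3 3e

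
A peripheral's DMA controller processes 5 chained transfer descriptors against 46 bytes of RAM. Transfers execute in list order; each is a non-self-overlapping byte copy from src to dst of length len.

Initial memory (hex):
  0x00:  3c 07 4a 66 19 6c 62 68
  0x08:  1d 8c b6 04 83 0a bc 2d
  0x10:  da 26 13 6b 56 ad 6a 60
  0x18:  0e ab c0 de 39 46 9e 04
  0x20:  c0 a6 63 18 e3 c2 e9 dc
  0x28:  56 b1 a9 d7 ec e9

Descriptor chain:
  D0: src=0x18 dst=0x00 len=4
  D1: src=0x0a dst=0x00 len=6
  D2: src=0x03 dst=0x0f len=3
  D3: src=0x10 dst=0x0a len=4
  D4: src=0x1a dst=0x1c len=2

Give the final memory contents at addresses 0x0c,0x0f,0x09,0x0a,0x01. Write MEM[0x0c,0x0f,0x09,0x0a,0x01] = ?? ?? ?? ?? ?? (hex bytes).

MEM[0x0c,0x0f,0x09,0x0a,0x01] = 13 0a 8c bc 04

  after D0: wrote 4B at 0x00 = 0eabc0de
  after D1: wrote 6B at 0x00 = b604830abc2d
  after D2: wrote 3B at 0x0f = 0abc2d
  after D3: wrote 4B at 0x0a = bc2d136b
  after D4: wrote 2B at 0x1c = c0de
query mem[0x0c]=0x13, mem[0x0f]=0x0a, mem[0x09]=0x8c, mem[0x0a]=0xbc, mem[0x01]=0x04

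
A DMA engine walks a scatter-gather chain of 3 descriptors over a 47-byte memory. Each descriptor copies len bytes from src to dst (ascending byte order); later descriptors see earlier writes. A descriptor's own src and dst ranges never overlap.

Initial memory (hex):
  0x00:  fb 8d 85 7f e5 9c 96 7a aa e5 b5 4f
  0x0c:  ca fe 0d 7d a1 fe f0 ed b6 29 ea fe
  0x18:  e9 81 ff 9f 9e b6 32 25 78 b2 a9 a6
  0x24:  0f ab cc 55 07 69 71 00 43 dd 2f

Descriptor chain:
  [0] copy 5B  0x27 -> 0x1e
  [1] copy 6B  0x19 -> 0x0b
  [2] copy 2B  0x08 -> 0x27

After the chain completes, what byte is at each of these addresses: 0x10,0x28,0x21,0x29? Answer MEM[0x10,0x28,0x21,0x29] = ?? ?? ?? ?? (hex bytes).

MEM[0x10,0x28,0x21,0x29] = 55 e5 71 69

[0] 0x27->0x1e len=5 : 55 07 69 71 00
[1] 0x19->0x0b len=6 : 81 ff 9f 9e b6 55
[2] 0x08->0x27 len=2 : aa e5
query mem[0x10]=0x55, mem[0x28]=0xe5, mem[0x21]=0x71, mem[0x29]=0x69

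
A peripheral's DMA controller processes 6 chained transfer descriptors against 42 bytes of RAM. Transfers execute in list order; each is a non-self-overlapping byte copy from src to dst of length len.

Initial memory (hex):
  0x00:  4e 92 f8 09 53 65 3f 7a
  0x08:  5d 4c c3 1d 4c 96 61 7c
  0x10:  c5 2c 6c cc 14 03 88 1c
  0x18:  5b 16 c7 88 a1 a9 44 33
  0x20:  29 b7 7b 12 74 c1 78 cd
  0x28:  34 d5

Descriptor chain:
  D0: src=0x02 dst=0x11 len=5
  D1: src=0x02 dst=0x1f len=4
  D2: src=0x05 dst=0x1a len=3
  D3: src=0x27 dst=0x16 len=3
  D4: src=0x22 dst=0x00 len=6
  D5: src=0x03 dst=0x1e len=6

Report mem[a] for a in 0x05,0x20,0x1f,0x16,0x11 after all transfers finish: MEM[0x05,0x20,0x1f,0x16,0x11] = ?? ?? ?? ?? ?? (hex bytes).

D0: mem[0x11..0x15] <- [f8 09 53 65 3f]
D1: mem[0x1f..0x22] <- [f8 09 53 65]
D2: mem[0x1a..0x1c] <- [65 3f 7a]
D3: mem[0x16..0x18] <- [cd 34 d5]
D4: mem[0x00..0x05] <- [65 12 74 c1 78 cd]
D5: mem[0x1e..0x23] <- [c1 78 cd 3f 7a 5d]
query mem[0x05]=0xcd, mem[0x20]=0xcd, mem[0x1f]=0x78, mem[0x16]=0xcd, mem[0x11]=0xf8

MEM[0x05,0x20,0x1f,0x16,0x11] = cd cd 78 cd f8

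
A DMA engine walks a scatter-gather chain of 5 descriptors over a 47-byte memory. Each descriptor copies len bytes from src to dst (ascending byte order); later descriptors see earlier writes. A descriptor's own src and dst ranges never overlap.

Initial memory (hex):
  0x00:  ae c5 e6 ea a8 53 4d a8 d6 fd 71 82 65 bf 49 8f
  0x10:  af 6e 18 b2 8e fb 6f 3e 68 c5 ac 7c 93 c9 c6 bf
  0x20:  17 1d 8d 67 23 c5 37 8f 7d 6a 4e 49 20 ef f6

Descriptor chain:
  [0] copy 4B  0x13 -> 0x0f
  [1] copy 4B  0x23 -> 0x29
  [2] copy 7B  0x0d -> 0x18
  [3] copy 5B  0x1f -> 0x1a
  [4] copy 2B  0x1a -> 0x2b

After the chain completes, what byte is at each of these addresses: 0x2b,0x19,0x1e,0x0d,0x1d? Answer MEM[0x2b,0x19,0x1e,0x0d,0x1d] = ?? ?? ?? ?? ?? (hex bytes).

MEM[0x2b,0x19,0x1e,0x0d,0x1d] = bf 49 67 bf 8d

[0] 0x13->0x0f len=4 : b2 8e fb 6f
[1] 0x23->0x29 len=4 : 67 23 c5 37
[2] 0x0d->0x18 len=7 : bf 49 b2 8e fb 6f b2
[3] 0x1f->0x1a len=5 : bf 17 1d 8d 67
[4] 0x1a->0x2b len=2 : bf 17
query mem[0x2b]=0xbf, mem[0x19]=0x49, mem[0x1e]=0x67, mem[0x0d]=0xbf, mem[0x1d]=0x8d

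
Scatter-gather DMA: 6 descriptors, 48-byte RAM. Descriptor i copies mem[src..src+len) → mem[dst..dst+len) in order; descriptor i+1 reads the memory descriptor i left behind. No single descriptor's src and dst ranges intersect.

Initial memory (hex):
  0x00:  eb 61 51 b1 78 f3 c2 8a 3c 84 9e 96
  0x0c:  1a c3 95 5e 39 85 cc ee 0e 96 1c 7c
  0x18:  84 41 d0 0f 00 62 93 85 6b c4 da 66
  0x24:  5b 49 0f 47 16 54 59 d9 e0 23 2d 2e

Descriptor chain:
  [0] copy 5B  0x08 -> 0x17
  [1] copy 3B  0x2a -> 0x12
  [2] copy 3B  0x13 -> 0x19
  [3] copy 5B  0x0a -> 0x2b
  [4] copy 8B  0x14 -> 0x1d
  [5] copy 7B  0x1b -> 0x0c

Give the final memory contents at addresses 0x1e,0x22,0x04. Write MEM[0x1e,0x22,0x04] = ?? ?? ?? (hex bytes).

MEM[0x1e,0x22,0x04] = 96 d9 78

  after D0: wrote 5B at 0x17 = 3c849e961a
  after D1: wrote 3B at 0x12 = 59d9e0
  after D2: wrote 3B at 0x19 = d9e096
  after D3: wrote 5B at 0x2b = 9e961ac395
  after D4: wrote 8B at 0x1d = e0961c3c84d9e096
  after D5: wrote 7B at 0x0c = 9600e0961c3c84
query mem[0x1e]=0x96, mem[0x22]=0xd9, mem[0x04]=0x78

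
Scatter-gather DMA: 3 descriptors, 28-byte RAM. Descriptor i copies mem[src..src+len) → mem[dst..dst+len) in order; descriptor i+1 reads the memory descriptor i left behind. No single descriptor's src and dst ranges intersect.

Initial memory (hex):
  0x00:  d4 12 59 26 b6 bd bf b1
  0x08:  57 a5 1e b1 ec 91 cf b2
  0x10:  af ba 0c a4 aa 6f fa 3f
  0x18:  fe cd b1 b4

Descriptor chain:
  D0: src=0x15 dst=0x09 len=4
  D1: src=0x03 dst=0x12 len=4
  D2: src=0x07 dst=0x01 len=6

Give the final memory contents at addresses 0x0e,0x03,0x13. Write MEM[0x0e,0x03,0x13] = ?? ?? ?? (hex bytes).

MEM[0x0e,0x03,0x13] = cf 6f b6

D0: mem[0x09..0x0c] <- [6f fa 3f fe]
D1: mem[0x12..0x15] <- [26 b6 bd bf]
D2: mem[0x01..0x06] <- [b1 57 6f fa 3f fe]
query mem[0x0e]=0xcf, mem[0x03]=0x6f, mem[0x13]=0xb6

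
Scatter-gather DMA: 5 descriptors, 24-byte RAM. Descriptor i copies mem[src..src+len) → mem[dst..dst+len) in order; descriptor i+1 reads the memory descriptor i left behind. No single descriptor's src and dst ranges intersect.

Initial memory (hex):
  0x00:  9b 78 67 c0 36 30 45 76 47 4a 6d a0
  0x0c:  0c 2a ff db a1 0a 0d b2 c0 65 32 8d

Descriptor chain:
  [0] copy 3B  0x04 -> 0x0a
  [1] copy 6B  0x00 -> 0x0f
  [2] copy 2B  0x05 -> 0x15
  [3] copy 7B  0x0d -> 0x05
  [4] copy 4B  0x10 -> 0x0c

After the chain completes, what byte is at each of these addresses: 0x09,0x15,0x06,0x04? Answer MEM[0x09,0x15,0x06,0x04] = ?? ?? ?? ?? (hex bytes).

[0] 0x04->0x0a len=3 : 36 30 45
[1] 0x00->0x0f len=6 : 9b 78 67 c0 36 30
[2] 0x05->0x15 len=2 : 30 45
[3] 0x0d->0x05 len=7 : 2a ff 9b 78 67 c0 36
[4] 0x10->0x0c len=4 : 78 67 c0 36
query mem[0x09]=0x67, mem[0x15]=0x30, mem[0x06]=0xff, mem[0x04]=0x36

MEM[0x09,0x15,0x06,0x04] = 67 30 ff 36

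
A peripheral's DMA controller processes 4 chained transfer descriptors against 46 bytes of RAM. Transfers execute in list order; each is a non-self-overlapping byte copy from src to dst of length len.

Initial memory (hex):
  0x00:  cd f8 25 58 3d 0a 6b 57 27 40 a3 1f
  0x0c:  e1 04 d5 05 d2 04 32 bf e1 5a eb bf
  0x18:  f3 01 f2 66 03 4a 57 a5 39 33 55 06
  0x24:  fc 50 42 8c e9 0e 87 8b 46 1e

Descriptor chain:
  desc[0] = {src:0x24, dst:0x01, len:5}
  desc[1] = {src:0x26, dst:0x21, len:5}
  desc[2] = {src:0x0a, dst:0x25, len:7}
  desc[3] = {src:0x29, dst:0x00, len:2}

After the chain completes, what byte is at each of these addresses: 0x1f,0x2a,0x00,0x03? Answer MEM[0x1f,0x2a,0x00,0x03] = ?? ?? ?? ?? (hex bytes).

[0] 0x24->0x01 len=5 : fc 50 42 8c e9
[1] 0x26->0x21 len=5 : 42 8c e9 0e 87
[2] 0x0a->0x25 len=7 : a3 1f e1 04 d5 05 d2
[3] 0x29->0x00 len=2 : d5 05
query mem[0x1f]=0xa5, mem[0x2a]=0x05, mem[0x00]=0xd5, mem[0x03]=0x42

MEM[0x1f,0x2a,0x00,0x03] = a5 05 d5 42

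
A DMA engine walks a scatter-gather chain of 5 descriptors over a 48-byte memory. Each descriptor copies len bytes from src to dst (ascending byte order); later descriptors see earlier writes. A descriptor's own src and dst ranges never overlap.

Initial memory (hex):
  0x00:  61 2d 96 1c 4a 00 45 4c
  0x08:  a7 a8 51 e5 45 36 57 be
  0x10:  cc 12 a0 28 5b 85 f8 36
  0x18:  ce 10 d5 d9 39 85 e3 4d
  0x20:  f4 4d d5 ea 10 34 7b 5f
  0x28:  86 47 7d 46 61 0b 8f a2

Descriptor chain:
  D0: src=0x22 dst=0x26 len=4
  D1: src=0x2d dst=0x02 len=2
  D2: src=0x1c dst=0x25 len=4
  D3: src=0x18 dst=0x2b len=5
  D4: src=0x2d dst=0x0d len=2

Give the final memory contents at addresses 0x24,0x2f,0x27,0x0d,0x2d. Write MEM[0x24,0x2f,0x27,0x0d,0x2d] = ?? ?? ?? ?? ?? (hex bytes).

MEM[0x24,0x2f,0x27,0x0d,0x2d] = 10 39 e3 d5 d5

D0: mem[0x26..0x29] <- [d5 ea 10 34]
D1: mem[0x02..0x03] <- [0b 8f]
D2: mem[0x25..0x28] <- [39 85 e3 4d]
D3: mem[0x2b..0x2f] <- [ce 10 d5 d9 39]
D4: mem[0x0d..0x0e] <- [d5 d9]
query mem[0x24]=0x10, mem[0x2f]=0x39, mem[0x27]=0xe3, mem[0x0d]=0xd5, mem[0x2d]=0xd5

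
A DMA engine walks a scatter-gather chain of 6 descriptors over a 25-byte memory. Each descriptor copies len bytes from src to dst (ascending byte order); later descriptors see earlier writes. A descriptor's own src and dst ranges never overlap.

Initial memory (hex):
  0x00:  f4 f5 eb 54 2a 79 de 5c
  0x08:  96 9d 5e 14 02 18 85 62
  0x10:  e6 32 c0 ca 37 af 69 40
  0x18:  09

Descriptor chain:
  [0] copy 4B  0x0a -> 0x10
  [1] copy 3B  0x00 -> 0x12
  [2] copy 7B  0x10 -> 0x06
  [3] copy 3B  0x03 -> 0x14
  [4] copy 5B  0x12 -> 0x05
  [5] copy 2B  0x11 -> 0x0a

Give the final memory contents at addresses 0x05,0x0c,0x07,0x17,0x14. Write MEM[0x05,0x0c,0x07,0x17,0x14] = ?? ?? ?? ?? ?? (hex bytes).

#0 dst[0x10+4] := {0x5e,0x14,0x02,0x18}
#1 dst[0x12+3] := {0xf4,0xf5,0xeb}
#2 dst[0x06+7] := {0x5e,0x14,0xf4,0xf5,0xeb,0xaf,0x69}
#3 dst[0x14+3] := {0x54,0x2a,0x79}
#4 dst[0x05+5] := {0xf4,0xf5,0x54,0x2a,0x79}
#5 dst[0x0a+2] := {0x14,0xf4}
query mem[0x05]=0xf4, mem[0x0c]=0x69, mem[0x07]=0x54, mem[0x17]=0x40, mem[0x14]=0x54

MEM[0x05,0x0c,0x07,0x17,0x14] = f4 69 54 40 54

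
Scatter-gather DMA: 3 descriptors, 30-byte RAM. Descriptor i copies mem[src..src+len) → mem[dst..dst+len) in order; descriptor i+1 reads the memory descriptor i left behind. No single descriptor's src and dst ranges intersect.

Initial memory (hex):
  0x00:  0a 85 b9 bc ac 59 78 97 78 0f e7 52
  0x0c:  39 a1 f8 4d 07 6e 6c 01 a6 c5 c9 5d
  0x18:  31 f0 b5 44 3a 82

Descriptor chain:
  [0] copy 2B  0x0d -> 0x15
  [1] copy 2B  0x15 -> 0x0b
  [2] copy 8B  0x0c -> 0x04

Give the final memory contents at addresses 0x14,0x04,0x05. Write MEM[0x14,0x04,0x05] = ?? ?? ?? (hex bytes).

  after D0: wrote 2B at 0x15 = a1f8
  after D1: wrote 2B at 0x0b = a1f8
  after D2: wrote 8B at 0x04 = f8a1f84d076e6c01
query mem[0x14]=0xa6, mem[0x04]=0xf8, mem[0x05]=0xa1

MEM[0x14,0x04,0x05] = a6 f8 a1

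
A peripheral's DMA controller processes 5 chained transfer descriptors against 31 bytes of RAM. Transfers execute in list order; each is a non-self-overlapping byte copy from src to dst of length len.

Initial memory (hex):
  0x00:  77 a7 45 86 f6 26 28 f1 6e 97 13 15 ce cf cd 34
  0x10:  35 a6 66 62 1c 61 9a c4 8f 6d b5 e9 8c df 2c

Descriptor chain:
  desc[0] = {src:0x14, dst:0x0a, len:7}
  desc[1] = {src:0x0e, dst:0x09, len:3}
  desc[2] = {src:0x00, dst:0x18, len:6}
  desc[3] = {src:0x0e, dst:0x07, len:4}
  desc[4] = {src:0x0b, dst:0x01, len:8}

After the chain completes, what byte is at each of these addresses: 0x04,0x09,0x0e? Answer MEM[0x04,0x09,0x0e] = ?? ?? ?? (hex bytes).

MEM[0x04,0x09,0x0e] = 8f b5 8f

D0: mem[0x0a..0x10] <- [1c 61 9a c4 8f 6d b5]
D1: mem[0x09..0x0b] <- [8f 6d b5]
D2: mem[0x18..0x1d] <- [77 a7 45 86 f6 26]
D3: mem[0x07..0x0a] <- [8f 6d b5 a6]
D4: mem[0x01..0x08] <- [b5 9a c4 8f 6d b5 a6 66]
query mem[0x04]=0x8f, mem[0x09]=0xb5, mem[0x0e]=0x8f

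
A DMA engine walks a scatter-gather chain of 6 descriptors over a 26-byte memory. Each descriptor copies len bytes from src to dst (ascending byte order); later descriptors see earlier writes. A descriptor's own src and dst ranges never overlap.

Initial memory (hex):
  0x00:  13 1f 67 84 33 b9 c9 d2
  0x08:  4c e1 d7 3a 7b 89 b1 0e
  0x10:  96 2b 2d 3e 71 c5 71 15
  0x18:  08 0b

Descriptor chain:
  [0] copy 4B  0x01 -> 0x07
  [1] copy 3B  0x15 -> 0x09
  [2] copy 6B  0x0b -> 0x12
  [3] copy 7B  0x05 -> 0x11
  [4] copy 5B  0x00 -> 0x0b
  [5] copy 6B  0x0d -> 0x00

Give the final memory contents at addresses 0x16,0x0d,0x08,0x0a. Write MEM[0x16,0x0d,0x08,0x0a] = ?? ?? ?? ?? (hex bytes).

  after D0: wrote 4B at 0x07 = 1f678433
  after D1: wrote 3B at 0x09 = c57115
  after D2: wrote 6B at 0x12 = 157b89b10e96
  after D3: wrote 7B at 0x11 = b9c91f67c57115
  after D4: wrote 5B at 0x0b = 131f678433
  after D5: wrote 6B at 0x00 = 67843396b9c9
query mem[0x16]=0x71, mem[0x0d]=0x67, mem[0x08]=0x67, mem[0x0a]=0x71

MEM[0x16,0x0d,0x08,0x0a] = 71 67 67 71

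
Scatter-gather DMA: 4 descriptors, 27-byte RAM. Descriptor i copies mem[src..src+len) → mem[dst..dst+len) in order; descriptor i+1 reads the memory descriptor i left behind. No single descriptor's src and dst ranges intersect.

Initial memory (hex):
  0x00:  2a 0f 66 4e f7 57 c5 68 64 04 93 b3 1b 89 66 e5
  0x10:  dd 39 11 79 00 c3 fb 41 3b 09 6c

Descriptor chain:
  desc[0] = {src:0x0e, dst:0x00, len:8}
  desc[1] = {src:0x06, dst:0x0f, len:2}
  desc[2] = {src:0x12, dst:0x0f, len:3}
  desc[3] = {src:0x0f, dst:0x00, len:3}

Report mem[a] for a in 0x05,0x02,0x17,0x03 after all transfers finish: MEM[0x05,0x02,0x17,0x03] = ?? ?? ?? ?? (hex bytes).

[0] 0x0e->0x00 len=8 : 66 e5 dd 39 11 79 00 c3
[1] 0x06->0x0f len=2 : 00 c3
[2] 0x12->0x0f len=3 : 11 79 00
[3] 0x0f->0x00 len=3 : 11 79 00
query mem[0x05]=0x79, mem[0x02]=0x00, mem[0x17]=0x41, mem[0x03]=0x39

MEM[0x05,0x02,0x17,0x03] = 79 00 41 39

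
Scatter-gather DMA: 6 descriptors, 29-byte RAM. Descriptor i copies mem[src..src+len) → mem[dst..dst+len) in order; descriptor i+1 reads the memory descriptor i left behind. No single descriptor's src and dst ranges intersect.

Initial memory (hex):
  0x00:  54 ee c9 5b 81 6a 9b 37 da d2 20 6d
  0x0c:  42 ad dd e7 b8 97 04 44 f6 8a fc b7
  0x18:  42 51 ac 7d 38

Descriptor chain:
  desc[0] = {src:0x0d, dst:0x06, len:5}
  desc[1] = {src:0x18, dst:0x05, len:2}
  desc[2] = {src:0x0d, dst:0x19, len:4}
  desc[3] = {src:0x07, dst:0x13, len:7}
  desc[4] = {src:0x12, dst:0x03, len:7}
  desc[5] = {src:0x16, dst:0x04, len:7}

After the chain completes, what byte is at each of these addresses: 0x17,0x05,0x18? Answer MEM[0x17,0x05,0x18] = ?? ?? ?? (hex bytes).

[0] 0x0d->0x06 len=5 : ad dd e7 b8 97
[1] 0x18->0x05 len=2 : 42 51
[2] 0x0d->0x19 len=4 : ad dd e7 b8
[3] 0x07->0x13 len=7 : dd e7 b8 97 6d 42 ad
[4] 0x12->0x03 len=7 : 04 dd e7 b8 97 6d 42
[5] 0x16->0x04 len=7 : 97 6d 42 ad dd e7 b8
query mem[0x17]=0x6d, mem[0x05]=0x6d, mem[0x18]=0x42

MEM[0x17,0x05,0x18] = 6d 6d 42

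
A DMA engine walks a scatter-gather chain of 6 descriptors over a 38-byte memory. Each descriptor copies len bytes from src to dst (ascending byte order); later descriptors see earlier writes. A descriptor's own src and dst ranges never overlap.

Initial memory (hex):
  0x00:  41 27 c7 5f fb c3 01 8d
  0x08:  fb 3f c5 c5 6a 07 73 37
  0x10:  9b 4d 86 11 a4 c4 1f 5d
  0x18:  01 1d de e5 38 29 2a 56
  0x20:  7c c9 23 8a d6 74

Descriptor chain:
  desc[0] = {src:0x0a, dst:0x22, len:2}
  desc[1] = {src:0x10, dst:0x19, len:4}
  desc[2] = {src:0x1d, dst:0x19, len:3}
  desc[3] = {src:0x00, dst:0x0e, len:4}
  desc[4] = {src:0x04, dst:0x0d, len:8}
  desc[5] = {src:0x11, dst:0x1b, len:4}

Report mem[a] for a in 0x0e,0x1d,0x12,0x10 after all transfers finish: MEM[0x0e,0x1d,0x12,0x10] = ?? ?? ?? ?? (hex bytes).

MEM[0x0e,0x1d,0x12,0x10] = c3 c5 3f 8d

#0 dst[0x22+2] := {0xc5,0xc5}
#1 dst[0x19+4] := {0x9b,0x4d,0x86,0x11}
#2 dst[0x19+3] := {0x29,0x2a,0x56}
#3 dst[0x0e+4] := {0x41,0x27,0xc7,0x5f}
#4 dst[0x0d+8] := {0xfb,0xc3,0x01,0x8d,0xfb,0x3f,0xc5,0xc5}
#5 dst[0x1b+4] := {0xfb,0x3f,0xc5,0xc5}
query mem[0x0e]=0xc3, mem[0x1d]=0xc5, mem[0x12]=0x3f, mem[0x10]=0x8d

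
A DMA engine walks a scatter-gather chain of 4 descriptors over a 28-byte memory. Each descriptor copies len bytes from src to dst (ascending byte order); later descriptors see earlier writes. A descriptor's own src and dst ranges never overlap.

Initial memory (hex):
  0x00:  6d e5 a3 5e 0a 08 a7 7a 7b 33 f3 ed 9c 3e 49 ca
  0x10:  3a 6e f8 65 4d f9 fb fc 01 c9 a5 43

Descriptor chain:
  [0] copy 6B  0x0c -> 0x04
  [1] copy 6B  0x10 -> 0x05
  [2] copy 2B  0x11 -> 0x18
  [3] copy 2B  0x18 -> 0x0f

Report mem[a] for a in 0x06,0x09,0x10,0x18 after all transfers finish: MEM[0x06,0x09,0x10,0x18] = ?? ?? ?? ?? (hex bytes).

D0: mem[0x04..0x09] <- [9c 3e 49 ca 3a 6e]
D1: mem[0x05..0x0a] <- [3a 6e f8 65 4d f9]
D2: mem[0x18..0x19] <- [6e f8]
D3: mem[0x0f..0x10] <- [6e f8]
query mem[0x06]=0x6e, mem[0x09]=0x4d, mem[0x10]=0xf8, mem[0x18]=0x6e

MEM[0x06,0x09,0x10,0x18] = 6e 4d f8 6e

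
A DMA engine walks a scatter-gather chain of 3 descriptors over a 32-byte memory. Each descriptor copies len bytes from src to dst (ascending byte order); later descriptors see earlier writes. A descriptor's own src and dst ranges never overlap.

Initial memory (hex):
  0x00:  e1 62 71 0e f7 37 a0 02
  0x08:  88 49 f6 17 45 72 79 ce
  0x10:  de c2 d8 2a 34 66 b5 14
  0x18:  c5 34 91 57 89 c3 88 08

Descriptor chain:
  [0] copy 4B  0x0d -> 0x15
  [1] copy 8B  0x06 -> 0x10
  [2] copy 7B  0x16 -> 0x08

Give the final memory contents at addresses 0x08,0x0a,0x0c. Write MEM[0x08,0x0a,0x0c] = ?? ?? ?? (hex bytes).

MEM[0x08,0x0a,0x0c] = 45 de 91

#0 dst[0x15+4] := {0x72,0x79,0xce,0xde}
#1 dst[0x10+8] := {0xa0,0x02,0x88,0x49,0xf6,0x17,0x45,0x72}
#2 dst[0x08+7] := {0x45,0x72,0xde,0x34,0x91,0x57,0x89}
query mem[0x08]=0x45, mem[0x0a]=0xde, mem[0x0c]=0x91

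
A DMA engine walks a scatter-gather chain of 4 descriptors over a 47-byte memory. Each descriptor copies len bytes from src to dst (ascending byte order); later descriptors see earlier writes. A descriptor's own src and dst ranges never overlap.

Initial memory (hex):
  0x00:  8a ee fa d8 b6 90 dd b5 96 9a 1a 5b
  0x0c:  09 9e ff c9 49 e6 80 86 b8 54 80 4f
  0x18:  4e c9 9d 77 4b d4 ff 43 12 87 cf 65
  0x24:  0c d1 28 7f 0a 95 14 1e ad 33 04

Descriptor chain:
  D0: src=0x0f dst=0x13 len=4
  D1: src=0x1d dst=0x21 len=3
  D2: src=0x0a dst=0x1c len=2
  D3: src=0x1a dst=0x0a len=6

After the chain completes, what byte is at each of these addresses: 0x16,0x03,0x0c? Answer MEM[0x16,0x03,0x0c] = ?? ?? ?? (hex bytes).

MEM[0x16,0x03,0x0c] = 80 d8 1a

#0 dst[0x13+4] := {0xc9,0x49,0xe6,0x80}
#1 dst[0x21+3] := {0xd4,0xff,0x43}
#2 dst[0x1c+2] := {0x1a,0x5b}
#3 dst[0x0a+6] := {0x9d,0x77,0x1a,0x5b,0xff,0x43}
query mem[0x16]=0x80, mem[0x03]=0xd8, mem[0x0c]=0x1a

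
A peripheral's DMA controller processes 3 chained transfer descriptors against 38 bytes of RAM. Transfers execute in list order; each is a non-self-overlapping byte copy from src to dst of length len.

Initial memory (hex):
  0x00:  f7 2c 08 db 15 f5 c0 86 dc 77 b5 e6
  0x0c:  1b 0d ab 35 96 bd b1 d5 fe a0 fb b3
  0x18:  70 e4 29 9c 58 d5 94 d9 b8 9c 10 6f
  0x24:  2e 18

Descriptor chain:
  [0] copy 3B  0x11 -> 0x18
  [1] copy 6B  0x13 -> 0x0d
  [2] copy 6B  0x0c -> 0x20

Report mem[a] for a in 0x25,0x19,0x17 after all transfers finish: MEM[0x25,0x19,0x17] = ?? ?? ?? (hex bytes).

#0 dst[0x18+3] := {0xbd,0xb1,0xd5}
#1 dst[0x0d+6] := {0xd5,0xfe,0xa0,0xfb,0xb3,0xbd}
#2 dst[0x20+6] := {0x1b,0xd5,0xfe,0xa0,0xfb,0xb3}
query mem[0x25]=0xb3, mem[0x19]=0xb1, mem[0x17]=0xb3

MEM[0x25,0x19,0x17] = b3 b1 b3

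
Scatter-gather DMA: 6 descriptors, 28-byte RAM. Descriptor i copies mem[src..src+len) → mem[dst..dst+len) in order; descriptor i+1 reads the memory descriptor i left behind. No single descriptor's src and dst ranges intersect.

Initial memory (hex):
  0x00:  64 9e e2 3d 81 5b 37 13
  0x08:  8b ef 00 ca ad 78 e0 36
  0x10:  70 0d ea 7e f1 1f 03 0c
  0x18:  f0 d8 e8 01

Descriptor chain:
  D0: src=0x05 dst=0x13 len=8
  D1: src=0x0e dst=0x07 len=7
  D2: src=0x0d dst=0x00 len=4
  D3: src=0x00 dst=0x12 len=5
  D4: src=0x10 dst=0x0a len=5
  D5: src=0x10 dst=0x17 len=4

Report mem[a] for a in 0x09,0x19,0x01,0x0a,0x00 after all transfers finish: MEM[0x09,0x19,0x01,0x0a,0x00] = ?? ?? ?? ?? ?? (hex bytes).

MEM[0x09,0x19,0x01,0x0a,0x00] = 70 37 e0 70 37

D0: mem[0x13..0x1a] <- [5b 37 13 8b ef 00 ca ad]
D1: mem[0x07..0x0d] <- [e0 36 70 0d ea 5b 37]
D2: mem[0x00..0x03] <- [37 e0 36 70]
D3: mem[0x12..0x16] <- [37 e0 36 70 81]
D4: mem[0x0a..0x0e] <- [70 0d 37 e0 36]
D5: mem[0x17..0x1a] <- [70 0d 37 e0]
query mem[0x09]=0x70, mem[0x19]=0x37, mem[0x01]=0xe0, mem[0x0a]=0x70, mem[0x00]=0x37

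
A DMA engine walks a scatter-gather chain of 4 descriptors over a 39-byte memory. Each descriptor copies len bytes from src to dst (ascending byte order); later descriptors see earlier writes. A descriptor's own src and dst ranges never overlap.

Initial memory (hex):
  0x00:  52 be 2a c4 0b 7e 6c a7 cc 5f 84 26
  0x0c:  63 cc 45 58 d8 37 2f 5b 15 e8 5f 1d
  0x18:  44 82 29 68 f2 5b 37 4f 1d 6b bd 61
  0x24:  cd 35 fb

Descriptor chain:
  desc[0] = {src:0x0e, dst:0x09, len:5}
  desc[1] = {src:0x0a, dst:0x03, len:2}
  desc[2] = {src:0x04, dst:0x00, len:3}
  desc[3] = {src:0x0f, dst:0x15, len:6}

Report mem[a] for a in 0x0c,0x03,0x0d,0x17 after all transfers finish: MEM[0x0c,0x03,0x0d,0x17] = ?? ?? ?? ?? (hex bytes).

  after D0: wrote 5B at 0x09 = 4558d8372f
  after D1: wrote 2B at 0x03 = 58d8
  after D2: wrote 3B at 0x00 = d87e6c
  after D3: wrote 6B at 0x15 = 58d8372f5b15
query mem[0x0c]=0x37, mem[0x03]=0x58, mem[0x0d]=0x2f, mem[0x17]=0x37

MEM[0x0c,0x03,0x0d,0x17] = 37 58 2f 37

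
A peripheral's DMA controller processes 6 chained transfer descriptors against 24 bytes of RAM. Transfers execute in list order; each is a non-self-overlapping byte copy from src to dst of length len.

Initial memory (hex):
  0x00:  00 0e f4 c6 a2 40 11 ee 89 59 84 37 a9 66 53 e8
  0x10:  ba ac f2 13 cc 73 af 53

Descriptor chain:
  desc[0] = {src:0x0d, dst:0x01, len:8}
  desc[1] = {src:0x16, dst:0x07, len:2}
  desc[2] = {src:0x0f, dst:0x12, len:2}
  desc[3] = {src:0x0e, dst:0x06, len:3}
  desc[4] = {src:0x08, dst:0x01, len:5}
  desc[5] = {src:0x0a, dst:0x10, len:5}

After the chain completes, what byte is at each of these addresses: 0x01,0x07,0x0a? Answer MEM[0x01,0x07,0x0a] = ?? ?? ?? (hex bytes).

MEM[0x01,0x07,0x0a] = ba e8 84

#0 dst[0x01+8] := {0x66,0x53,0xe8,0xba,0xac,0xf2,0x13,0xcc}
#1 dst[0x07+2] := {0xaf,0x53}
#2 dst[0x12+2] := {0xe8,0xba}
#3 dst[0x06+3] := {0x53,0xe8,0xba}
#4 dst[0x01+5] := {0xba,0x59,0x84,0x37,0xa9}
#5 dst[0x10+5] := {0x84,0x37,0xa9,0x66,0x53}
query mem[0x01]=0xba, mem[0x07]=0xe8, mem[0x0a]=0x84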